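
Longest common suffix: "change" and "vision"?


Word 1: "change"
Word 2: "vision"
Comparing from end:
  Pos -1: 'e' != 'n' (stop)
LCS = "" (length 0)


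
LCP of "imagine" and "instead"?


Word 1: "imagine"
Word 2: "instead"
Comparing from start:
  Pos 0: 'i' == 'i'
  Pos 1: 'm' != 'n' (stop)
LCP = "i" (length 1)


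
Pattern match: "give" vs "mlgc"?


Pattern of "give": [0, 1, 2, 3]
Pattern of "mlgc": [0, 1, 2, 3]
Patterns match
Same pattern = Yes


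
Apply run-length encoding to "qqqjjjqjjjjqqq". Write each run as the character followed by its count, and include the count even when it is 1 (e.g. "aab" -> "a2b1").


String: "qqqjjjqjjjjqqq"
Scanning for consecutive runs:
  'q' x 3
  'j' x 3
  'q' x 1
  'j' x 4
  'q' x 3
RLE = "q3j3q1j4q3"


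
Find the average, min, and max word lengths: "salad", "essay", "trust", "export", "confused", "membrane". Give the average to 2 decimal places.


Lengths: "salad"=5, "essay"=5, "trust"=5, "export"=6, "confused"=8, "membrane"=8
Sum = 37, Count = 6
Average = 37/6 = 6.17
= avg=6.17, min=5, max=8


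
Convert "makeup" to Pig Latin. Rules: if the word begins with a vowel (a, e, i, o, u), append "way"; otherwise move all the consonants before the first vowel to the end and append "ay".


Word: "makeup"
Starts with consonant(s) → move to end, add 'ay'
Consonant cluster: "m"
Pig Latin = "akeupmay"


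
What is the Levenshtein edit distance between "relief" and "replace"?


Word 1: "relief" (length 6)
Word 2: "replace" (length 7)
One optimal edit sequence (insert/delete/substitute each cost 1):
  1. keep 'r'
  2. keep 'e'
  3. insert 'p'  (+1)
  4. keep 'l'
  5. substitute 'i' -> 'a'  (+1)
  6. substitute 'e' -> 'c'  (+1)
  7. substitute 'f' -> 'e'  (+1)
Total edit operations: 4
Edit distance = 4


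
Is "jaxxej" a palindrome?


Word: "jaxxej"
Reversed: "jexxaj"
Forward == Backward? jaxxej != jexxaj
Palindrome = No


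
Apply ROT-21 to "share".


Word: "share"
Shift: 21
Each letter → (letter + shift) mod 26:
  's' (18) + 21 = 13 → 'n'
  'h' (7) + 21 = 2 → 'c'
  'a' (0) + 21 = 21 → 'v'
  'r' (17) + 21 = 12 → 'm'
  'e' (4) + 21 = 25 → 'z'
Result = "ncvmz"


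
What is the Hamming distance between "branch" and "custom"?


Comparing character by character (same length = 6):
  Pos 0: 'b' vs 'c' !=
  Pos 1: 'r' vs 'u' !=
  Pos 2: 'a' vs 's' !=
  Pos 3: 'n' vs 't' !=
  Pos 4: 'c' vs 'o' !=
  Pos 5: 'h' vs 'm' !=
Hamming distance = 6


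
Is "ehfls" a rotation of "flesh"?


Word: "flesh", Candidate: "ehfls"
Method: check if candidate is substring of word+word
"fleshflesh" contains "ehfls"? No
Is rotation = No


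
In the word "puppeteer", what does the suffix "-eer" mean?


Suffix: -eer
As in: puppeteer -> puppet + -eer
Meaning = one who is concerned with


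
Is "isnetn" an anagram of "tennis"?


Word 1: "tennis" → sorted: einnst
Word 2: "isnetn" → sorted: einnst
Same letters? einnst == einnst
Anagram = Yes


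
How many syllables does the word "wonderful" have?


Word: "wonderful"
Syllable breakdown: won · der · ful
Counting: 3 parts
= 3 syllables


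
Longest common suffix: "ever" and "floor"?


Word 1: "ever"
Word 2: "floor"
Comparing from end:
  Pos -1: 'r' == 'r'
  Pos -2: 'e' != 'o' (stop)
LCS = "r" (length 1)


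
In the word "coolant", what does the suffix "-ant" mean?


Suffix: -ant
Example: coolant = cool + -ant
Meaning = one who / that which


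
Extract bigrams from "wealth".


Word: "wealth" (length 6)
Number of bigrams = 6 - 2 + 1 = 5
  Position 0: "we"
  Position 1: "ea"
  Position 2: "al"
  Position 3: "lt"
  Position 4: "th"
Bigrams = "we", "ea", "al", "lt", "th"


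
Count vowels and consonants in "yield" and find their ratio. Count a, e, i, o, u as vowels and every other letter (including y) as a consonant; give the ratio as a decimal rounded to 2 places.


Word: "yield"
Vowels (a,e,i,o,u): 2
Consonants: 3
Ratio = 2/3
= 0.67


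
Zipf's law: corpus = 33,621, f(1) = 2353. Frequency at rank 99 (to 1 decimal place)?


Zipf's law: f(r) = f(1) / r
f(1) = 2353
f(99) = 2353 / 99
= 23.8 occurrences


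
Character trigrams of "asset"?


Word: "asset" (length 5)
Number of trigrams = 5 - 3 + 1 = 3
  Position 0: "ass"
  Position 1: "sse"
  Position 2: "set"
Trigrams = "ass", "sse", "set"


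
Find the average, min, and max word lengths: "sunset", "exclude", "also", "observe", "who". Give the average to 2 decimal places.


Lengths: "sunset"=6, "exclude"=7, "also"=4, "observe"=7, "who"=3
Sum = 27, Count = 5
Average = 27/5 = 5.40
= avg=5.40, min=3, max=7


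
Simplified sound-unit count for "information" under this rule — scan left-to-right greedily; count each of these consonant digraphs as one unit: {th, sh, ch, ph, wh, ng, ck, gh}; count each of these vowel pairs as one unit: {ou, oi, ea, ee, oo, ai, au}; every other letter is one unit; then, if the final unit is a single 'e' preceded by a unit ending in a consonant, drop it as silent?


Word: "information" (11 letters)
Left-to-right scan:
  [1] 'i' (letter)
  [2] 'n' (letter)
  [3] 'f' (letter)
  [4] 'o' (letter)
  [5] 'r' (letter)
  [6] 'm' (letter)
  [7] 'a' (letter)
  [8] 't' (letter)
  [9] 'i' (letter)
  [10] 'o' (letter)
  [11] 'n' (letter)
Units from scan: 11
Sound units = 11 units


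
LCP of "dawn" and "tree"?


Word 1: "dawn"
Word 2: "tree"
Comparing from start:
  Pos 0: 'd' != 't' (stop)
LCP = "" (length 0)


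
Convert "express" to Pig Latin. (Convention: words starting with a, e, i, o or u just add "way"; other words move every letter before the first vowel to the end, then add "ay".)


Word: "express"
Starts with vowel → add 'way'
Pig Latin = "expressway"


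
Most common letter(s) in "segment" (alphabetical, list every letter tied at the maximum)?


Word: "segment"
Letter counts:
  'e': 2
  'g': 1
  'm': 1
  'n': 1
  's': 1
  't': 1
Maximum count = 2
Most frequent = 'e' (2 times each)


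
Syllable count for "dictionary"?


Word: "dictionary"
Syllable breakdown: dic · tion · ar · y
Counting: 4 parts
= 4 syllables


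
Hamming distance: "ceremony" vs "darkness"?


Comparing character by character (same length = 8):
  Pos 0: 'c' vs 'd' !=
  Pos 1: 'e' vs 'a' !=
  Pos 2: 'r' vs 'r' =
  Pos 3: 'e' vs 'k' !=
  Pos 4: 'm' vs 'n' !=
  Pos 5: 'o' vs 'e' !=
  Pos 6: 'n' vs 's' !=
  Pos 7: 'y' vs 's' !=
Hamming distance = 7


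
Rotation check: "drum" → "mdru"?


Word: "drum", Candidate: "mdru"
Method: check if candidate is substring of word+word
"drumdrum" contains "mdru"? Yes
Is rotation = Yes


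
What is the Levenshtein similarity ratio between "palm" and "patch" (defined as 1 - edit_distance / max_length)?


Word 1: "palm" (length 4)
Word 2: "patch" (length 5)
One optimal edit sequence:
  1. keep 'p'
  2. keep 'a'
  3. insert 't'  (+1)
  4. substitute 'l' -> 'c'  (+1)
  5. substitute 'm' -> 'h'  (+1)
Edit distance = 3
Max length = max(4, 5) = 5
Similarity = 1 - 3/5
= 0.4000


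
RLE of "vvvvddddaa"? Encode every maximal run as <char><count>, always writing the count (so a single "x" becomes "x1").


String: "vvvvddddaa"
Scanning for consecutive runs:
  'v' x 4
  'd' x 4
  'a' x 2
RLE = "v4d4a2"


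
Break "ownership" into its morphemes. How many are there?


Word: "ownership"
Morphemes: own | -er | -ship
Each morpheme carries meaning
= 3 morphemes


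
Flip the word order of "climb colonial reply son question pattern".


Original: "climb colonial reply son question pattern"
Words (1..n): climb | colonial | reply | son | question | pattern
Reversed (n..1): pattern | question | son | reply | colonial | climb
Result = "pattern question son reply colonial climb"


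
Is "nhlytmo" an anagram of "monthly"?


Word 1: "monthly" → sorted: hlmnoty
Word 2: "nhlytmo" → sorted: hlmnoty
Same letters? hlmnoty == hlmnoty
Anagram = Yes


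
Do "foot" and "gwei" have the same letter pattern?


Pattern of "foot": [0, 1, 1, 2]
Pattern of "gwei": [0, 1, 2, 3]
Patterns do not match
Same pattern = No


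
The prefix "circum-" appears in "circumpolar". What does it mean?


Prefix: circum-
Example: circumpolar = circum- + polar
Meaning = around


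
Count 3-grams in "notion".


Word: "notion" (length 6)
Number of 3-grams = length - 3 + 1 = 6 - 3 + 1
= 4


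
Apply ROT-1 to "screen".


Word: "screen"
Shift: 1
Each letter → (letter + shift) mod 26:
  's' (18) + 1 = 19 → 't'
  'c' (2) + 1 = 3 → 'd'
  'r' (17) + 1 = 18 → 's'
  'e' (4) + 1 = 5 → 'f'
  'e' (4) + 1 = 5 → 'f'
  'n' (13) + 1 = 14 → 'o'
Result = "tdsffo"


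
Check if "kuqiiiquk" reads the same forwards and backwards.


Word: "kuqiiiquk"
Reversed: "kuqiiiquk"
Forward == Backward? kuqiiiquk == kuqiiiquk
Palindrome = Yes


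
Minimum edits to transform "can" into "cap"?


Word 1: "can" (length 3)
Word 2: "cap" (length 3)
One optimal edit sequence (insert/delete/substitute each cost 1):
  1. keep 'c'
  2. keep 'a'
  3. substitute 'n' -> 'p'  (+1)
Total edit operations: 1
Edit distance = 1


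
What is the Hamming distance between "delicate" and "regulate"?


Comparing character by character (same length = 8):
  Pos 0: 'd' vs 'r' !=
  Pos 1: 'e' vs 'e' =
  Pos 2: 'l' vs 'g' !=
  Pos 3: 'i' vs 'u' !=
  Pos 4: 'c' vs 'l' !=
  Pos 5: 'a' vs 'a' =
  Pos 6: 't' vs 't' =
  Pos 7: 'e' vs 'e' =
Hamming distance = 4


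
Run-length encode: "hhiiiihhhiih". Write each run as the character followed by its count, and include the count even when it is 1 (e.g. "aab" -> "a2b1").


String: "hhiiiihhhiih"
Scanning for consecutive runs:
  'h' x 2
  'i' x 4
  'h' x 3
  'i' x 2
  'h' x 1
RLE = "h2i4h3i2h1"


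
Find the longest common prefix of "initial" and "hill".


Word 1: "initial"
Word 2: "hill"
Comparing from start:
  Pos 0: 'i' != 'h' (stop)
LCP = "" (length 0)


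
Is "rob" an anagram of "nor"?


Word 1: "nor" → sorted: nor
Word 2: "rob" → sorted: bor
Same letters? nor != bor
Anagram = No


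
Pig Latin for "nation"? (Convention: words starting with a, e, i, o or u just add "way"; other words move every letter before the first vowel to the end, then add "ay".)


Word: "nation"
Starts with consonant(s) → move to end, add 'ay'
Consonant cluster: "n"
Pig Latin = "ationnay"


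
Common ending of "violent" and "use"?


Word 1: "violent"
Word 2: "use"
Comparing from end:
  Pos -1: 't' != 'e' (stop)
LCS = "" (length 0)


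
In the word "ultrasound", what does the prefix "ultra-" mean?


Prefix: ultra-
Example: ultrasound = ultra- + sound
Meaning = beyond


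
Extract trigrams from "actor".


Word: "actor" (length 5)
Number of trigrams = 5 - 3 + 1 = 3
  Position 0: "act"
  Position 1: "cto"
  Position 2: "tor"
Trigrams = "act", "cto", "tor"


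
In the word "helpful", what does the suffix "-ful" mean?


Suffix: -ful
Example: helpful = help + -ful
Meaning = full of


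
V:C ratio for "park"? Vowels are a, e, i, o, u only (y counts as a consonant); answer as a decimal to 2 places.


Word: "park"
Vowels (a,e,i,o,u): 1
Consonants: 3
Ratio = 1/3
= 0.33


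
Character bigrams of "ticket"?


Word: "ticket" (length 6)
Number of bigrams = 6 - 2 + 1 = 5
  Position 0: "ti"
  Position 1: "ic"
  Position 2: "ck"
  Position 3: "ke"
  Position 4: "et"
Bigrams = "ti", "ic", "ck", "ke", "et"


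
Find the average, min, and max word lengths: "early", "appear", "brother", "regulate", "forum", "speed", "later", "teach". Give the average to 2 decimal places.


Lengths: "early"=5, "appear"=6, "brother"=7, "regulate"=8, "forum"=5, "speed"=5, "later"=5, "teach"=5
Sum = 46, Count = 8
Average = 46/8 = 5.75
= avg=5.75, min=5, max=8


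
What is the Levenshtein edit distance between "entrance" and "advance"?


Word 1: "entrance" (length 8)
Word 2: "advance" (length 7)
One optimal edit sequence (insert/delete/substitute each cost 1):
  1. delete 'e'  (+1)
  2. substitute 'n' -> 'a'  (+1)
  3. substitute 't' -> 'd'  (+1)
  4. substitute 'r' -> 'v'  (+1)
  5. keep 'a'
  6. keep 'n'
  7. keep 'c'
  8. keep 'e'
Total edit operations: 4
Edit distance = 4


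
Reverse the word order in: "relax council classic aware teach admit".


Original: "relax council classic aware teach admit"
Words (1..n): relax | council | classic | aware | teach | admit
Reversed (n..1): admit | teach | aware | classic | council | relax
Result = "admit teach aware classic council relax"


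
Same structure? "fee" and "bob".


Pattern of "fee": [0, 1, 1]
Pattern of "bob": [0, 1, 0]
Patterns do not match
Same pattern = No


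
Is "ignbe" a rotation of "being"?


Word: "being", Candidate: "ignbe"
Method: check if candidate is substring of word+word
"beingbeing" contains "ignbe"? No
Is rotation = No


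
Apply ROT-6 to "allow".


Word: "allow"
Shift: 6
Each letter → (letter + shift) mod 26:
  'a' (0) + 6 = 6 → 'g'
  'l' (11) + 6 = 17 → 'r'
  'l' (11) + 6 = 17 → 'r'
  'o' (14) + 6 = 20 → 'u'
  'w' (22) + 6 = 2 → 'c'
Result = "grruc"


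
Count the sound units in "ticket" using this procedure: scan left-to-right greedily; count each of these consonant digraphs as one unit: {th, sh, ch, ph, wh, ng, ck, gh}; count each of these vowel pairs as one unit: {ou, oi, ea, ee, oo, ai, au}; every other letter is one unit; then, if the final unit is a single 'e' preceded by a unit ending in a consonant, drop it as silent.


Word: "ticket" (6 letters)
Left-to-right scan:
  [1] 't' (letter)
  [2] 'i' (letter)
  [3] 'ck' (digraph)
  [4] 'e' (letter)
  [5] 't' (letter)
Units from scan: 5
Sound units = 5 units


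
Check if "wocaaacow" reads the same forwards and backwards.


Word: "wocaaacow"
Reversed: "wocaaacow"
Forward == Backward? wocaaacow == wocaaacow
Palindrome = Yes


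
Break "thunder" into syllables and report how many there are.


Word: "thunder"
Syllable breakdown: thun / der
Counting: 2 parts
= 2 syllables


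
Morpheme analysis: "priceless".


Word: "priceless"
Morphemes: price + -less
Each morpheme carries meaning
= 2 morphemes


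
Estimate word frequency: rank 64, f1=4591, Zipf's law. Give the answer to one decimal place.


Zipf's law: f(r) = f(1) / r
f(1) = 4591
f(64) = 4591 / 64
= 71.7 occurrences


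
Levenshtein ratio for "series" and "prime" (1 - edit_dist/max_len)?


Word 1: "series" (length 6)
Word 2: "prime" (length 5)
One optimal edit sequence:
  1. delete 's'  (+1)
  2. substitute 'e' -> 'p'  (+1)
  3. keep 'r'
  4. keep 'i'
  5. substitute 'e' -> 'm'  (+1)
  6. substitute 's' -> 'e'  (+1)
Edit distance = 4
Max length = max(6, 5) = 6
Similarity = 1 - 4/6
= 0.3333


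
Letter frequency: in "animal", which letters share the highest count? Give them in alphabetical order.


Word: "animal"
Letter counts:
  'a': 2
  'i': 1
  'l': 1
  'm': 1
  'n': 1
Maximum count = 2
Most frequent = 'a' (2 times each)


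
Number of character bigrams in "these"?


Word: "these" (length 5)
Number of 2-grams = length - 2 + 1 = 5 - 2 + 1
= 4


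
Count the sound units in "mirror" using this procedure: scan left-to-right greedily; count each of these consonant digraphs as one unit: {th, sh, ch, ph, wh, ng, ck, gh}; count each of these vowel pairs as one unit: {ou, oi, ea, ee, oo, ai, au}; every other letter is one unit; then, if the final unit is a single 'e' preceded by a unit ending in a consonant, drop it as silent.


Word: "mirror" (6 letters)
Left-to-right scan:
  [1] 'm' (letter)
  [2] 'i' (letter)
  [3] 'r' (letter)
  [4] 'r' (letter)
  [5] 'o' (letter)
  [6] 'r' (letter)
Units from scan: 6
Sound units = 6 units


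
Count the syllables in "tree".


Word: "tree"
Syllable breakdown: tree
Counting: 1 part
= 1 syllable


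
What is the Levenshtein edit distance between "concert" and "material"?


Word 1: "concert" (length 7)
Word 2: "material" (length 8)
One optimal edit sequence (insert/delete/substitute each cost 1):
  1. delete 'c'  (+1)
  2. substitute 'o' -> 'm'  (+1)
  3. substitute 'n' -> 'a'  (+1)
  4. substitute 'c' -> 't'  (+1)
  5. keep 'e'
  6. keep 'r'
  7. insert 'i'  (+1)
  8. insert 'a'  (+1)
  9. substitute 't' -> 'l'  (+1)
Total edit operations: 7
Edit distance = 7


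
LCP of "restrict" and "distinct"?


Word 1: "restrict"
Word 2: "distinct"
Comparing from start:
  Pos 0: 'r' != 'd' (stop)
LCP = "" (length 0)


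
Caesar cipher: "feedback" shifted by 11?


Word: "feedback"
Shift: 11
Each letter → (letter + shift) mod 26:
  'f' (5) + 11 = 16 → 'q'
  'e' (4) + 11 = 15 → 'p'
  'e' (4) + 11 = 15 → 'p'
  'd' (3) + 11 = 14 → 'o'
  'b' (1) + 11 = 12 → 'm'
  'a' (0) + 11 = 11 → 'l'
  'c' (2) + 11 = 13 → 'n'
  'k' (10) + 11 = 21 → 'v'
Result = "qppomlnv"


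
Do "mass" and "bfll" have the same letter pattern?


Pattern of "mass": [0, 1, 2, 2]
Pattern of "bfll": [0, 1, 2, 2]
Patterns match
Same pattern = Yes


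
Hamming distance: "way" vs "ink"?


Comparing character by character (same length = 3):
  Pos 0: 'w' vs 'i' !=
  Pos 1: 'a' vs 'n' !=
  Pos 2: 'y' vs 'k' !=
Hamming distance = 3


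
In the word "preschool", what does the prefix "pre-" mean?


Prefix: pre-
Example: preschool (pre- + school)
Meaning = before


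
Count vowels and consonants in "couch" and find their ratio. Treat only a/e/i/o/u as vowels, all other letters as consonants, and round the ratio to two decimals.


Word: "couch"
Vowels (a,e,i,o,u): 2
Consonants: 3
Ratio = 2/3
= 0.67


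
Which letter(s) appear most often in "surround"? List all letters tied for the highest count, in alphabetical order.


Word: "surround"
Letter counts:
  'd': 1
  'n': 1
  'o': 1
  'r': 2
  's': 1
  'u': 2
Maximum count = 2
Most frequent = 'r', 'u' (2 times each)


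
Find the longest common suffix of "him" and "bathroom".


Word 1: "him"
Word 2: "bathroom"
Comparing from end:
  Pos -1: 'm' == 'm'
  Pos -2: 'i' != 'o' (stop)
LCS = "m" (length 1)


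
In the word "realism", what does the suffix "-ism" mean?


Suffix: -ism
As in: realism -> real + -ism
Meaning = belief / practice


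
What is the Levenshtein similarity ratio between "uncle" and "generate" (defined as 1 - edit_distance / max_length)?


Word 1: "uncle" (length 5)
Word 2: "generate" (length 8)
One optimal edit sequence:
  1. insert 'g'  (+1)
  2. substitute 'u' -> 'e'  (+1)
  3. keep 'n'
  4. insert 'e'  (+1)
  5. insert 'r'  (+1)
  6. substitute 'c' -> 'a'  (+1)
  7. substitute 'l' -> 't'  (+1)
  8. keep 'e'
Edit distance = 6
Max length = max(5, 8) = 8
Similarity = 1 - 6/8
= 0.2500


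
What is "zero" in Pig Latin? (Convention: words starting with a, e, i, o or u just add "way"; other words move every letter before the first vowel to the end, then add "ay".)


Word: "zero"
Starts with consonant(s) → move to end, add 'ay'
Consonant cluster: "z"
Pig Latin = "erozay"


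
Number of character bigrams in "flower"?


Word: "flower" (length 6)
Number of 2-grams = length - 2 + 1 = 6 - 2 + 1
= 5


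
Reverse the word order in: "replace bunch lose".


Original: "replace bunch lose"
Words (1..n): replace | bunch | lose
Reversed (n..1): lose | bunch | replace
Result = "lose bunch replace"


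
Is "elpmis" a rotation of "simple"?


Word: "simple", Candidate: "elpmis"
Method: check if candidate is substring of word+word
"simplesimple" contains "elpmis"? No
Is rotation = No


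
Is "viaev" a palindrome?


Word: "viaev"
Reversed: "veaiv"
Forward == Backward? viaev != veaiv
Palindrome = No


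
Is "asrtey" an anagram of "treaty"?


Word 1: "treaty" → sorted: aertty
Word 2: "asrtey" → sorted: aersty
Same letters? aertty != aersty
Anagram = No


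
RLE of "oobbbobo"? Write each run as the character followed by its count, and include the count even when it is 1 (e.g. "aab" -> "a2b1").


String: "oobbbobo"
Scanning for consecutive runs:
  'o' x 2
  'b' x 3
  'o' x 1
  'b' x 1
  'o' x 1
RLE = "o2b3o1b1o1"


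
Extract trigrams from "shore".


Word: "shore" (length 5)
Number of trigrams = 5 - 3 + 1 = 3
  Position 0: "sho"
  Position 1: "hor"
  Position 2: "ore"
Trigrams = "sho", "hor", "ore"


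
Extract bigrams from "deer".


Word: "deer" (length 4)
Number of bigrams = 4 - 2 + 1 = 3
  Position 0: "de"
  Position 1: "ee"
  Position 2: "er"
Bigrams = "de", "ee", "er"


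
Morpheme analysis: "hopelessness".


Word: "hopelessness"
Morphemes: hope + -less + -ness
Each morpheme carries meaning
= 3 morphemes


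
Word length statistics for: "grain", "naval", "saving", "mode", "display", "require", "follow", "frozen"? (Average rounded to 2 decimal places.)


Lengths: "grain"=5, "naval"=5, "saving"=6, "mode"=4, "display"=7, "require"=7, "follow"=6, "frozen"=6
Sum = 46, Count = 8
Average = 46/8 = 5.75
= avg=5.75, min=4, max=7


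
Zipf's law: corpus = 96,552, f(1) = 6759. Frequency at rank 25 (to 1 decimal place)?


Zipf's law: f(r) = f(1) / r
f(1) = 6759
f(25) = 6759 / 25
= 270.4 occurrences


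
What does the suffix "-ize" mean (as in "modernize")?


Suffix: -ize
Example: modernize = modern + -ize
Meaning = to make


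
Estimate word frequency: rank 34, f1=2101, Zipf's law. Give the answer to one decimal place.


Zipf's law: f(r) = f(1) / r
f(1) = 2101
f(34) = 2101 / 34
= 61.8 occurrences


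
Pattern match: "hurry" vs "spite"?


Pattern of "hurry": [0, 1, 2, 2, 3]
Pattern of "spite": [0, 1, 2, 3, 4]
Patterns do not match
Same pattern = No


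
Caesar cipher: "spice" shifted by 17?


Word: "spice"
Shift: 17
Each letter → (letter + shift) mod 26:
  's' (18) + 17 = 9 → 'j'
  'p' (15) + 17 = 6 → 'g'
  'i' (8) + 17 = 25 → 'z'
  'c' (2) + 17 = 19 → 't'
  'e' (4) + 17 = 21 → 'v'
Result = "jgztv"


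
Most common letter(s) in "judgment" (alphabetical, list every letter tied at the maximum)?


Word: "judgment"
Letter counts:
  'd': 1
  'e': 1
  'g': 1
  'j': 1
  'm': 1
  'n': 1
  't': 1
  'u': 1
Maximum count = 1
Most frequent = 'd', 'e', 'g', 'j', 'm', 'n', 't', 'u' (1 time each)


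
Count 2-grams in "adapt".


Word: "adapt" (length 5)
Number of 2-grams = length - 2 + 1 = 5 - 2 + 1
= 4


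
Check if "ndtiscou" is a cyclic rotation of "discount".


Word: "discount", Candidate: "ndtiscou"
Method: check if candidate is substring of word+word
"discountdiscount" contains "ndtiscou"? No
Is rotation = No


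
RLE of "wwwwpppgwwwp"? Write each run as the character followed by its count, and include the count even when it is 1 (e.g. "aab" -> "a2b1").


String: "wwwwpppgwwwp"
Scanning for consecutive runs:
  'w' x 4
  'p' x 3
  'g' x 1
  'w' x 3
  'p' x 1
RLE = "w4p3g1w3p1"


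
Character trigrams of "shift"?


Word: "shift" (length 5)
Number of trigrams = 5 - 3 + 1 = 3
  Position 0: "shi"
  Position 1: "hif"
  Position 2: "ift"
Trigrams = "shi", "hif", "ift"


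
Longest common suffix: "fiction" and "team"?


Word 1: "fiction"
Word 2: "team"
Comparing from end:
  Pos -1: 'n' != 'm' (stop)
LCS = "" (length 0)


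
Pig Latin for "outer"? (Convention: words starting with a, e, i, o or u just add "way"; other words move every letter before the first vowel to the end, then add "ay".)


Word: "outer"
Starts with vowel → add 'way'
Pig Latin = "outerway"


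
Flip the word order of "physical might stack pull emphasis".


Original: "physical might stack pull emphasis"
Words (1..n): physical | might | stack | pull | emphasis
Reversed (n..1): emphasis | pull | stack | might | physical
Result = "emphasis pull stack might physical"


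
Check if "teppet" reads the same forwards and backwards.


Word: "teppet"
Reversed: "teppet"
Forward == Backward? teppet == teppet
Palindrome = Yes


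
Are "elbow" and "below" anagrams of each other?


Word 1: "elbow" → sorted: below
Word 2: "below" → sorted: below
Same letters? below == below
Anagram = Yes


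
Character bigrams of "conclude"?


Word: "conclude" (length 8)
Number of bigrams = 8 - 2 + 1 = 7
  Position 0: "co"
  Position 1: "on"
  Position 2: "nc"
  Position 3: "cl"
  Position 4: "lu"
  Position 5: "ud"
  Position 6: "de"
Bigrams = "co", "on", "nc", "cl", "lu", "ud", "de"


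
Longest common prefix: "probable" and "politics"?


Word 1: "probable"
Word 2: "politics"
Comparing from start:
  Pos 0: 'p' == 'p'
  Pos 1: 'r' != 'o' (stop)
LCP = "p" (length 1)


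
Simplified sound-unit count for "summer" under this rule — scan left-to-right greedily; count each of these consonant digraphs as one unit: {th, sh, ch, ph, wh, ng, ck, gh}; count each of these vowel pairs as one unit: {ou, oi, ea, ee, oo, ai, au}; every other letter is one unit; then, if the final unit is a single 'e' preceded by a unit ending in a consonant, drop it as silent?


Word: "summer" (6 letters)
Left-to-right scan:
  [1] 's' (letter)
  [2] 'u' (letter)
  [3] 'm' (letter)
  [4] 'm' (letter)
  [5] 'e' (letter)
  [6] 'r' (letter)
Units from scan: 6
Sound units = 6 units


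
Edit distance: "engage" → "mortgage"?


Word 1: "engage" (length 6)
Word 2: "mortgage" (length 8)
One optimal edit sequence (insert/delete/substitute each cost 1):
  1. insert 'm'  (+1)
  2. insert 'o'  (+1)
  3. substitute 'e' -> 'r'  (+1)
  4. substitute 'n' -> 't'  (+1)
  5. keep 'g'
  6. keep 'a'
  7. keep 'g'
  8. keep 'e'
Total edit operations: 4
Edit distance = 4


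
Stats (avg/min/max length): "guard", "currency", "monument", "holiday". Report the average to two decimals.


Lengths: "guard"=5, "currency"=8, "monument"=8, "holiday"=7
Sum = 28, Count = 4
Average = 28/4 = 7.00
= avg=7.00, min=5, max=8


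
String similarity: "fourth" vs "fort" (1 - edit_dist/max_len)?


Word 1: "fourth" (length 6)
Word 2: "fort" (length 4)
One optimal edit sequence:
  1. keep 'f'
  2. keep 'o'
  3. delete 'u'  (+1)
  4. keep 'r'
  5. keep 't'
  6. delete 'h'  (+1)
Edit distance = 2
Max length = max(6, 4) = 6
Similarity = 1 - 2/6
= 0.6667


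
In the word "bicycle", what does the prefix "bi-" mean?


Prefix: bi-
Example: bicycle = bi- + cycle
Meaning = two


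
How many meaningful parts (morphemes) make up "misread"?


Word: "misread"
Morphemes: mis- | read
Each morpheme carries meaning
= 2 morphemes


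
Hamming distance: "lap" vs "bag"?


Comparing character by character (same length = 3):
  Pos 0: 'l' vs 'b' !=
  Pos 1: 'a' vs 'a' =
  Pos 2: 'p' vs 'g' !=
Hamming distance = 2


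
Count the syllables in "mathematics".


Word: "mathematics"
Syllable breakdown: math-e-mat-ics
Counting: 4 parts
= 4 syllables


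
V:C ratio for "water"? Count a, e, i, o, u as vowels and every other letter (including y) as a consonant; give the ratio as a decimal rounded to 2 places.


Word: "water"
Vowels (a,e,i,o,u): 2
Consonants: 3
Ratio = 2/3
= 0.67


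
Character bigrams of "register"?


Word: "register" (length 8)
Number of bigrams = 8 - 2 + 1 = 7
  Position 0: "re"
  Position 1: "eg"
  Position 2: "gi"
  Position 3: "is"
  Position 4: "st"
  Position 5: "te"
  Position 6: "er"
Bigrams = "re", "eg", "gi", "is", "st", "te", "er"


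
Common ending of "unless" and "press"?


Word 1: "unless"
Word 2: "press"
Comparing from end:
  Pos -1: 's' == 's'
  Pos -2: 's' == 's'
  Pos -3: 'e' == 'e'
  Pos -4: 'l' != 'r' (stop)
LCS = "ess" (length 3)


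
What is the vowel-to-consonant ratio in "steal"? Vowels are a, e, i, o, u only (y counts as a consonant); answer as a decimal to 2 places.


Word: "steal"
Vowels (a,e,i,o,u): 2
Consonants: 3
Ratio = 2/3
= 0.67


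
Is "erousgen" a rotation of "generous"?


Word: "generous", Candidate: "erousgen"
Method: check if candidate is substring of word+word
"generousgenerous" contains "erousgen"? Yes
Is rotation = Yes


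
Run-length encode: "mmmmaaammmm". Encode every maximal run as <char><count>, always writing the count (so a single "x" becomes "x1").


String: "mmmmaaammmm"
Scanning for consecutive runs:
  'm' x 4
  'a' x 3
  'm' x 4
RLE = "m4a3m4"


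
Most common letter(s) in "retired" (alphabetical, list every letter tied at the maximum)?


Word: "retired"
Letter counts:
  'd': 1
  'e': 2
  'i': 1
  'r': 2
  't': 1
Maximum count = 2
Most frequent = 'e', 'r' (2 times each)


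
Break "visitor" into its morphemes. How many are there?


Word: "visitor"
Morphemes: visit | -or
Each morpheme carries meaning
= 2 morphemes


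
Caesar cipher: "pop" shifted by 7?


Word: "pop"
Shift: 7
Each letter → (letter + shift) mod 26:
  'p' (15) + 7 = 22 → 'w'
  'o' (14) + 7 = 21 → 'v'
  'p' (15) + 7 = 22 → 'w'
Result = "wvw"


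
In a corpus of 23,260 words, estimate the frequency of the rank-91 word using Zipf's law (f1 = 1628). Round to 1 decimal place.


Zipf's law: f(r) = f(1) / r
f(1) = 1628
f(91) = 1628 / 91
= 17.9 occurrences


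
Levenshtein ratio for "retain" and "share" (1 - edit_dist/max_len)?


Word 1: "retain" (length 6)
Word 2: "share" (length 5)
One optimal edit sequence:
  1. delete 'r'  (+1)
  2. substitute 'e' -> 's'  (+1)
  3. substitute 't' -> 'h'  (+1)
  4. keep 'a'
  5. substitute 'i' -> 'r'  (+1)
  6. substitute 'n' -> 'e'  (+1)
Edit distance = 5
Max length = max(6, 5) = 6
Similarity = 1 - 5/6
= 0.1667


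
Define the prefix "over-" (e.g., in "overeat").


Prefix: over-
As in: overeat -> over- + eat
Meaning = excessive


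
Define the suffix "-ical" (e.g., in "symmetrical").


Suffix: -ical
Example: symmetrical (symmetry + -ical, with a spelling change)
Meaning = relating to


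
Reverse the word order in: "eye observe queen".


Original: "eye observe queen"
Words (1..n): eye | observe | queen
Reversed (n..1): queen | observe | eye
Result = "queen observe eye"


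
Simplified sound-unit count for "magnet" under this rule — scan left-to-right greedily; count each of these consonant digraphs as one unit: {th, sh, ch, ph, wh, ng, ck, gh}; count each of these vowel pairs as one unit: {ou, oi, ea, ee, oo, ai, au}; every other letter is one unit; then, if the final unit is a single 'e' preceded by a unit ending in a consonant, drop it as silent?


Word: "magnet" (6 letters)
Left-to-right scan:
  [1] 'm' (letter)
  [2] 'a' (letter)
  [3] 'g' (letter)
  [4] 'n' (letter)
  [5] 'e' (letter)
  [6] 't' (letter)
Units from scan: 6
Sound units = 6 units


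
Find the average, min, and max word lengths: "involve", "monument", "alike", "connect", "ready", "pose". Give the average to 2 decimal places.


Lengths: "involve"=7, "monument"=8, "alike"=5, "connect"=7, "ready"=5, "pose"=4
Sum = 36, Count = 6
Average = 36/6 = 6.00
= avg=6.00, min=4, max=8


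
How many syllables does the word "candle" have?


Word: "candle"
Syllable breakdown: can · dle
Counting: 2 parts
= 2 syllables


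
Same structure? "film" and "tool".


Pattern of "film": [0, 1, 2, 3]
Pattern of "tool": [0, 1, 1, 2]
Patterns do not match
Same pattern = No


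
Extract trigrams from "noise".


Word: "noise" (length 5)
Number of trigrams = 5 - 3 + 1 = 3
  Position 0: "noi"
  Position 1: "ois"
  Position 2: "ise"
Trigrams = "noi", "ois", "ise"


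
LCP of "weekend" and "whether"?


Word 1: "weekend"
Word 2: "whether"
Comparing from start:
  Pos 0: 'w' == 'w'
  Pos 1: 'e' != 'h' (stop)
LCP = "w" (length 1)


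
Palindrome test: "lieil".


Word: "lieil"
Reversed: "lieil"
Forward == Backward? lieil == lieil
Palindrome = Yes


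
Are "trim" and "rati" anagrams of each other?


Word 1: "trim" → sorted: imrt
Word 2: "rati" → sorted: airt
Same letters? imrt != airt
Anagram = No


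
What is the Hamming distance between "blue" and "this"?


Comparing character by character (same length = 4):
  Pos 0: 'b' vs 't' !=
  Pos 1: 'l' vs 'h' !=
  Pos 2: 'u' vs 'i' !=
  Pos 3: 'e' vs 's' !=
Hamming distance = 4


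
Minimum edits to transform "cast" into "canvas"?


Word 1: "cast" (length 4)
Word 2: "canvas" (length 6)
One optimal edit sequence (insert/delete/substitute each cost 1):
  1. keep 'c'
  2. keep 'a'
  3. insert 'n'  (+1)
  4. insert 'v'  (+1)
  5. substitute 's' -> 'a'  (+1)
  6. substitute 't' -> 's'  (+1)
Total edit operations: 4
Edit distance = 4


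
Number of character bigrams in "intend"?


Word: "intend" (length 6)
Number of 2-grams = length - 2 + 1 = 6 - 2 + 1
= 5


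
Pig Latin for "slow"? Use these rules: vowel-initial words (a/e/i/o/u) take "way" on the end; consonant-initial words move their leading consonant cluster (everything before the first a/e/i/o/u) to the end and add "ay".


Word: "slow"
Starts with consonant(s) → move to end, add 'ay'
Consonant cluster: "sl"
Pig Latin = "owslay"


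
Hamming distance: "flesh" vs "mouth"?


Comparing character by character (same length = 5):
  Pos 0: 'f' vs 'm' !=
  Pos 1: 'l' vs 'o' !=
  Pos 2: 'e' vs 'u' !=
  Pos 3: 's' vs 't' !=
  Pos 4: 'h' vs 'h' =
Hamming distance = 4


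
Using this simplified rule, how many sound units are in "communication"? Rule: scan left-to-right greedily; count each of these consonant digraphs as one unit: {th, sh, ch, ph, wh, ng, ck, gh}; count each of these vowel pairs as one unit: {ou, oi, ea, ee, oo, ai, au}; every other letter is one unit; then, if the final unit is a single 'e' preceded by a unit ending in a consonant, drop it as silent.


Word: "communication" (13 letters)
Left-to-right scan:
  [1] 'c' (letter)
  [2] 'o' (letter)
  [3] 'm' (letter)
  [4] 'm' (letter)
  [5] 'u' (letter)
  [6] 'n' (letter)
  [7] 'i' (letter)
  [8] 'c' (letter)
  [9] 'a' (letter)
  [10] 't' (letter)
  [11] 'i' (letter)
  [12] 'o' (letter)
  [13] 'n' (letter)
Units from scan: 13
Sound units = 13 units


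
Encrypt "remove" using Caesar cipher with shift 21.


Word: "remove"
Shift: 21
Each letter → (letter + shift) mod 26:
  'r' (17) + 21 = 12 → 'm'
  'e' (4) + 21 = 25 → 'z'
  'm' (12) + 21 = 7 → 'h'
  'o' (14) + 21 = 9 → 'j'
  'v' (21) + 21 = 16 → 'q'
  'e' (4) + 21 = 25 → 'z'
Result = "mzhjqz"


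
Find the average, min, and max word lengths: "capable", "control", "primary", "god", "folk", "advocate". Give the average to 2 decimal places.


Lengths: "capable"=7, "control"=7, "primary"=7, "god"=3, "folk"=4, "advocate"=8
Sum = 36, Count = 6
Average = 36/6 = 6.00
= avg=6.00, min=3, max=8


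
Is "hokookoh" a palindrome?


Word: "hokookoh"
Reversed: "hokookoh"
Forward == Backward? hokookoh == hokookoh
Palindrome = Yes


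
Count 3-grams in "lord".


Word: "lord" (length 4)
Number of 3-grams = length - 3 + 1 = 4 - 3 + 1
= 2


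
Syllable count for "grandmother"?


Word: "grandmother"
Syllable breakdown: grand / moth / er
Counting: 3 parts
= 3 syllables


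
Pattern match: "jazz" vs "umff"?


Pattern of "jazz": [0, 1, 2, 2]
Pattern of "umff": [0, 1, 2, 2]
Patterns match
Same pattern = Yes


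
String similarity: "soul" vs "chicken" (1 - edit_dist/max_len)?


Word 1: "soul" (length 4)
Word 2: "chicken" (length 7)
One optimal edit sequence:
  1. insert 'c'  (+1)
  2. insert 'h'  (+1)
  3. insert 'i'  (+1)
  4. substitute 's' -> 'c'  (+1)
  5. substitute 'o' -> 'k'  (+1)
  6. substitute 'u' -> 'e'  (+1)
  7. substitute 'l' -> 'n'  (+1)
Edit distance = 7
Max length = max(4, 7) = 7
Similarity = 1 - 7/7
= 0.0000


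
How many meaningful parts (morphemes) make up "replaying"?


Word: "replaying"
Morphemes: re- / play / -ing
Each morpheme carries meaning
= 3 morphemes


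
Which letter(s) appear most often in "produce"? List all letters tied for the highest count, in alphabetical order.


Word: "produce"
Letter counts:
  'c': 1
  'd': 1
  'e': 1
  'o': 1
  'p': 1
  'r': 1
  'u': 1
Maximum count = 1
Most frequent = 'c', 'd', 'e', 'o', 'p', 'r', 'u' (1 time each)


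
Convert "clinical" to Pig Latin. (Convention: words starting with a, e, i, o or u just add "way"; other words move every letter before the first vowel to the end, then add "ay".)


Word: "clinical"
Starts with consonant(s) → move to end, add 'ay'
Consonant cluster: "cl"
Pig Latin = "inicalclay"


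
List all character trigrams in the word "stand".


Word: "stand" (length 5)
Number of trigrams = 5 - 3 + 1 = 3
  Position 0: "sta"
  Position 1: "tan"
  Position 2: "and"
Trigrams = "sta", "tan", "and"


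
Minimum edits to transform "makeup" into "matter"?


Word 1: "makeup" (length 6)
Word 2: "matter" (length 6)
One optimal edit sequence (insert/delete/substitute each cost 1):
  1. keep 'm'
  2. keep 'a'
  3. substitute 'k' -> 't'  (+1)
  4. substitute 'e' -> 't'  (+1)
  5. substitute 'u' -> 'e'  (+1)
  6. substitute 'p' -> 'r'  (+1)
Total edit operations: 4
Edit distance = 4


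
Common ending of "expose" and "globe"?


Word 1: "expose"
Word 2: "globe"
Comparing from end:
  Pos -1: 'e' == 'e'
  Pos -2: 's' != 'b' (stop)
LCS = "e" (length 1)


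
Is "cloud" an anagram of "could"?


Word 1: "could" → sorted: cdlou
Word 2: "cloud" → sorted: cdlou
Same letters? cdlou == cdlou
Anagram = Yes


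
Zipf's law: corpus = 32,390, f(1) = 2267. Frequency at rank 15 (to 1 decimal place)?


Zipf's law: f(r) = f(1) / r
f(1) = 2267
f(15) = 2267 / 15
= 151.1 occurrences


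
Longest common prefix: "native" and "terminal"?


Word 1: "native"
Word 2: "terminal"
Comparing from start:
  Pos 0: 'n' != 't' (stop)
LCP = "" (length 0)


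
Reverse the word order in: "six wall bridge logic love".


Original: "six wall bridge logic love"
Words (1..n): six | wall | bridge | logic | love
Reversed (n..1): love | logic | bridge | wall | six
Result = "love logic bridge wall six"


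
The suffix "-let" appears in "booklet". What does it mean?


Suffix: -let
Example: booklet = book + -let
Meaning = small


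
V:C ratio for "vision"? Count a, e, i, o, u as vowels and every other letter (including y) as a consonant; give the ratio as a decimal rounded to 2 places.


Word: "vision"
Vowels (a,e,i,o,u): 3
Consonants: 3
Ratio = 3/3
= 1.00


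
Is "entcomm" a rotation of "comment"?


Word: "comment", Candidate: "entcomm"
Method: check if candidate is substring of word+word
"commentcomment" contains "entcomm"? Yes
Is rotation = Yes


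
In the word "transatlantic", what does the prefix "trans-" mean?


Prefix: trans-
As in: transatlantic -> trans- + atlantic
Meaning = across


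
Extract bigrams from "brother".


Word: "brother" (length 7)
Number of bigrams = 7 - 2 + 1 = 6
  Position 0: "br"
  Position 1: "ro"
  Position 2: "ot"
  Position 3: "th"
  Position 4: "he"
  Position 5: "er"
Bigrams = "br", "ro", "ot", "th", "he", "er"


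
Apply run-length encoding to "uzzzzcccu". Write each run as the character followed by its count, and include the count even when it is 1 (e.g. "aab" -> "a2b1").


String: "uzzzzcccu"
Scanning for consecutive runs:
  'u' x 1
  'z' x 4
  'c' x 3
  'u' x 1
RLE = "u1z4c3u1"


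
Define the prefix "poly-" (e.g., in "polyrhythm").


Prefix: poly-
As in: polyrhythm -> poly- + rhythm
Meaning = many


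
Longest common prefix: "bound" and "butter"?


Word 1: "bound"
Word 2: "butter"
Comparing from start:
  Pos 0: 'b' == 'b'
  Pos 1: 'o' != 'u' (stop)
LCP = "b" (length 1)


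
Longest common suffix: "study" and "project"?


Word 1: "study"
Word 2: "project"
Comparing from end:
  Pos -1: 'y' != 't' (stop)
LCS = "" (length 0)


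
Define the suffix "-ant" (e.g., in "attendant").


Suffix: -ant
As in: attendant -> attend + -ant
Meaning = one who / that which


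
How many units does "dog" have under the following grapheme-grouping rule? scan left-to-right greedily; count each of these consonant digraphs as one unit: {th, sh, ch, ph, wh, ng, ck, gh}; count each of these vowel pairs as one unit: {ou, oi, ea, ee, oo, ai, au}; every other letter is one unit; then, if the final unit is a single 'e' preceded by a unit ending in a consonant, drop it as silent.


Word: "dog" (3 letters)
Left-to-right scan:
  1. 'd' (letter)
  2. 'o' (letter)
  3. 'g' (letter)
Units from scan: 3
Sound units = 3 units
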